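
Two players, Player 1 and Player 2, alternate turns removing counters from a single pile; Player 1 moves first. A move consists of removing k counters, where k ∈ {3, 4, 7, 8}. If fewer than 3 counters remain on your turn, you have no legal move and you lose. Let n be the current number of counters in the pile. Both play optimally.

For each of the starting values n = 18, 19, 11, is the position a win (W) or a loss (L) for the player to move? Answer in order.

Compute win/loss labels from the base case upward. A position with no move is L. Any other position is W if it can reach an L in one move, else L.
n=0: no move → L
n=1: no move → L
n=2: no move → L
n=3: can move to 0, which is L ⇒ W
n=4: can move to 1, which is L ⇒ W
n=5: can move to 2, which is L ⇒ W
n=6: can move to 2, which is L ⇒ W
n=7: can move to 0, which is L ⇒ W
n=8: can move to 1, which is L ⇒ W
n=9: can move to 2, which is L ⇒ W
n=10: can move to 2, which is L ⇒ W
n=11: moves to 8(W), 7(W), 4(W), 3(W); every one is W ⇒ L
n=12: moves to 9(W), 8(W), 5(W), 4(W); every one is W ⇒ L
n=13: moves to 10(W), 9(W), 6(W), 5(W); every one is W ⇒ L
n=14: can move to 11, which is L ⇒ W
n=15: can move to 12, which is L ⇒ W
n=16: can move to 13, which is L ⇒ W
n=17: can move to 13, which is L ⇒ W
n=18: can move to 11, which is L ⇒ W
n=19: can move to 12, which is L ⇒ W

18: W, 19: W, 11: L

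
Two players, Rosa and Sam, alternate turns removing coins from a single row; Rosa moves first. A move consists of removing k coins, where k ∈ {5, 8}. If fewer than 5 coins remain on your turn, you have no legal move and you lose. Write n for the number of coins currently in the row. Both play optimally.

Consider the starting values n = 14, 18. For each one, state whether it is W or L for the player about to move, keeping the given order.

14: L, 18: W

Compute win/loss labels from the base case upward. A position with no move is L. Any other position is W if it can reach an L in one move, else L.
n=0: no move → L
n=1: no move → L
n=2: no move → L
n=3: no move → L
n=4: no move → L
n=5: →0(L), so W
n=6: →1(L), so W
n=7: →2(L), so W
n=8: →3(L), so W
n=9: →4(L), so W
n=10: →2(L), so W
n=11: →3(L), so W
n=12: →4(L), so W
n=13: →8(W), 5(W) — all W, so L
n=14: →9(W), 6(W) — all W, so L
n=15: →10(W), 7(W) — all W, so L
n=16: →11(W), 8(W) — all W, so L
n=17: →12(W), 9(W) — all W, so L
n=18: →13(L), so W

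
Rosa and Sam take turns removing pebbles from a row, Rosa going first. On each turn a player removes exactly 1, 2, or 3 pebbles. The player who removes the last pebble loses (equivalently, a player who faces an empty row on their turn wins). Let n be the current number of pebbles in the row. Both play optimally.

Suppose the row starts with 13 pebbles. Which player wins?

Sam wins.

Build the W/L table. Terminal = W. A non-terminal position is W if it has a move to some L; otherwise it is L.
n=0: no move; the opponent has just taken the last pebble and therefore loses → W
n=1: →0(W) only, which is W, so L
n=2: →1(L), so W
n=3: →1(L), so W
n=4: →1(L), so W
n=5: →4(W), 3(W), 2(W) — all W, so L
n=6: →5(L), so W
n=7: →5(L), so W
n=8: →5(L), so W
n=9: →8(W), 7(W), 6(W) — all W, so L
n=10: →9(L), so W
n=11: →9(L), so W
n=12: →9(L), so W
n=13: →12(W), 11(W), 10(W) — all W, so L
Every move from 13 reaches a W position, so the mover loses.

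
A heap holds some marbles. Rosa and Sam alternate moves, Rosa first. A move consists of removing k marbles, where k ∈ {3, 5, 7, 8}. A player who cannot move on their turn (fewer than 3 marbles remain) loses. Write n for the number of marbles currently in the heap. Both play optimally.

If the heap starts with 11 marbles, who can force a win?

Sam wins.

Compute win/loss labels from the base case upward. A position with no move is L. Any other position is W if it can reach an L in one move, else L.
n=0: no move → L
n=1: no move → L
n=2: no move → L
n=3: reaches L-position 0 → W
n=4: reaches L-position 1 → W
n=5: reaches L-position 2 → W
n=6: reaches L-position 1 → W
n=7: reaches L-position 2 → W
n=8: reaches L-position 1 → W
n=9: reaches L-position 2 → W
n=10: reaches L-position 2 → W
n=11: only reaches 8(W), 6(W), 4(W), 3(W), all W → L
The starting position 11 is L: whatever Rosa does, the opponent receives a W position.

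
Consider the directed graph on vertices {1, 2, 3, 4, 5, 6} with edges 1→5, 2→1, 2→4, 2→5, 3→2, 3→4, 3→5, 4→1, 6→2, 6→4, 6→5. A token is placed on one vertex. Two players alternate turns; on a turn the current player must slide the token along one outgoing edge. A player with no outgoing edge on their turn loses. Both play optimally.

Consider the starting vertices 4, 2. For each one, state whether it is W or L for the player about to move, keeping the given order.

Positions with no move are L. A position that does have a move is losing for the player to move precisely when every available move leads to a winning position for the opponent. Fill in the labels:
Every edge goes from a vertex to one that appears earlier in the order 5, 1, 4, 2, 6, 3, so processing vertices in that order labels each vertex after all of its successors.
5: no outgoing edge → L
1: W (go to 5, an L position)
4: L (sole option 1(W) is W)
2: W (go to 4, an L position)
6: W (go to 4, an L position)
3: W (go to 4, an L position)

4: L, 2: W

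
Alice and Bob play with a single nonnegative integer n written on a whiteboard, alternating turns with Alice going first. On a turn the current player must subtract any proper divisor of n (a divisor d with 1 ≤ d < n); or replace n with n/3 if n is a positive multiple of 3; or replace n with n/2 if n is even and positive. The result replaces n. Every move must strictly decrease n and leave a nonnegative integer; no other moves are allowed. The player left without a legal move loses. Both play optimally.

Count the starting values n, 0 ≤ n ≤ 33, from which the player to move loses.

Label each position W (a win for the player to move) or L (a loss). A position with no legal move is L; any other position is W exactly when some move reaches an L, and L when every move reaches a W.
n=0: no move → L
n=1: no move → L
n=2: can move to 1, which is L ⇒ W
n=3: can move to 1, which is L ⇒ W
n=4: moves to 2(W), 3(W); every one is W ⇒ L
n=5: can move to 4, which is L ⇒ W
n=6: can move to 4, which is L ⇒ W
n=7: the only move is to 6(W), a W ⇒ L
n=8: can move to 4, which is L ⇒ W
n=9: moves to 3(W), 6(W), 8(W); every one is W ⇒ L
n=10: can move to 9, which is L ⇒ W
n=11: the only move is to 10(W), a W ⇒ L
n=12: can move to 4, which is L ⇒ W
n=13: the only move is to 12(W), a W ⇒ L
n=14: can move to 7, which is L ⇒ W
n=15: moves to 5(W), 10(W), 12(W), 14(W); every one is W ⇒ L
n=16: can move to 15, which is L ⇒ W
n=17: the only move is to 16(W), a W ⇒ L
n=18: can move to 9, which is L ⇒ W
n=19: the only move is to 18(W), a W ⇒ L
n=20: can move to 15, which is L ⇒ W
n=21: can move to 7, which is L ⇒ W
n=22: can move to 11, which is L ⇒ W
n=23: the only move is to 22(W), a W ⇒ L
n=24: can move to 23, which is L ⇒ W
n=25: moves to 20(W), 24(W); every one is W ⇒ L
n=26: can move to 13, which is L ⇒ W
n=27: can move to 9, which is L ⇒ W
n=28: moves to 14(W), 21(W), 24(W), 26(W), 27(W); every one is W ⇒ L
n=29: can move to 28, which is L ⇒ W
n=30: can move to 15, which is L ⇒ W
n=31: the only move is to 30(W), a W ⇒ L
n=32: can move to 28, which is L ⇒ W
n=33: can move to 11, which is L ⇒ W
L entries with 0 ≤ n ≤ 33: n = 0, 1, 4, 7, 9, 11, 13, 15, 17, 19, 23, 25, 28, 31; that makes 14.

14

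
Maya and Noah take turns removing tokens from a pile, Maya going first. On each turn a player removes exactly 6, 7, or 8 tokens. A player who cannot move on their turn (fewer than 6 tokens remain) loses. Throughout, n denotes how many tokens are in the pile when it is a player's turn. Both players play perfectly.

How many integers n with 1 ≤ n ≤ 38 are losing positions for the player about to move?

Compute win/loss labels from the base case upward. A position with no move is L. Any other position is W if it can reach an L in one move, else L.
n=0: no move → L
n=1: no move → L
n=2: no move → L
n=3: no move → L
n=4: no move → L
n=5: no move → L
n=6: W (go to 0, an L position)
n=7: W (go to 1, an L position)
n=8: W (go to 2, an L position)
n=9: W (go to 3, an L position)
n=10: W (go to 4, an L position)
n=11: W (go to 5, an L position)
n=12: W (go to 5, an L position)
n=13: W (go to 5, an L position)
n=14: L (options 8(W), 7(W), 6(W) are all W)
n=15: L (options 9(W), 8(W), 7(W) are all W)
n=16: L (options 10(W), 9(W), 8(W) are all W)
n=17: L (options 11(W), 10(W), 9(W) are all W)
n=18: L (options 12(W), 11(W), 10(W) are all W)
n=19: L (options 13(W), 12(W), 11(W) are all W)
n=20: W (go to 14, an L position)
n=21: W (go to 15, an L position)
n=22: W (go to 16, an L position)
n=23: W (go to 17, an L position)
n=24: W (go to 18, an L position)
n=25: W (go to 19, an L position)
n=26: W (go to 19, an L position)
n=27: W (go to 19, an L position)
n=28: L (options 22(W), 21(W), 20(W) are all W)
n=29: L (options 23(W), 22(W), 21(W) are all W)
n=30: L (options 24(W), 23(W), 22(W) are all W)
n=31: L (options 25(W), 24(W), 23(W) are all W)
n=32: L (options 26(W), 25(W), 24(W) are all W)
n=33: L (options 27(W), 26(W), 25(W) are all W)
n=34: W (go to 28, an L position)
n=35: W (go to 29, an L position)
n=36: W (go to 30, an L position)
n=37: W (go to 31, an L position)
n=38: W (go to 32, an L position)
L entries with 1 ≤ n ≤ 38 (n=0 is outside the asked range and is not counted): n = 1, 2, 3, 4, 5, 14, 15, 16, 17, 18, 19, 28, 29, 30, 31, 32, 33; that makes 17.

17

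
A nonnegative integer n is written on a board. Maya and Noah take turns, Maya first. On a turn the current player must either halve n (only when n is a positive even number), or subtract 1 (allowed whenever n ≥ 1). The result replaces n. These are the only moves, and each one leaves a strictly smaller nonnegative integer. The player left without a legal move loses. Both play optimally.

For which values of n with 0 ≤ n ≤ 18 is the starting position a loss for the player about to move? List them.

Classify positions by backward induction: terminal positions (no move available) are L. From any other position, the mover wins iff some move reaches an L.
n=0: no move → L
n=1: →0(L), so W
n=2: →1(W) only, which is W, so L
n=3: →2(L), so W
n=4: →2(L), so W
n=5: →4(W) only, which is W, so L
n=6: →5(L), so W
n=7: →6(W) only, which is W, so L
n=8: →7(L), so W
n=9: →8(W) only, which is W, so L
n=10: →5(L), so W
n=11: →10(W) only, which is W, so L
n=12: →11(L), so W
n=13: →12(W) only, which is W, so L
n=14: →7(L), so W
n=15: →14(W) only, which is W, so L
n=16: →15(L), so W
n=17: →16(W) only, which is W, so L
n=18: →9(L), so W
The losing starting values of n are exactly the entries labelled L in this table (9 of them).

0, 2, 5, 7, 9, 11, 13, 15, 17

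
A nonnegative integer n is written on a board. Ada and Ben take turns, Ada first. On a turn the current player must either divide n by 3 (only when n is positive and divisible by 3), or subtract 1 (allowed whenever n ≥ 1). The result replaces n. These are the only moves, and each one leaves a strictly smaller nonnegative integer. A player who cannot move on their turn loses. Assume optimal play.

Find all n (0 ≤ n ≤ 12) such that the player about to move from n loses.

0, 2, 4, 7, 9, 11

Positions with no move are L. A position that does have a move is losing for the player to move precisely when every available move leads to a winning position for the opponent. Fill in the labels:
n=0: no move → L
n=1: can move to 0, which is L ⇒ W
n=2: the only move is to 1(W), a W ⇒ L
n=3: can move to 2, which is L ⇒ W
n=4: the only move is to 3(W), a W ⇒ L
n=5: can move to 4, which is L ⇒ W
n=6: can move to 2, which is L ⇒ W
n=7: the only move is to 6(W), a W ⇒ L
n=8: can move to 7, which is L ⇒ W
n=9: moves to 3(W), 8(W); every one is W ⇒ L
n=10: can move to 9, which is L ⇒ W
n=11: the only move is to 10(W), a W ⇒ L
n=12: can move to 4, which is L ⇒ W
Reading off the rows marked L gives the requested list; there are 6 such values of n.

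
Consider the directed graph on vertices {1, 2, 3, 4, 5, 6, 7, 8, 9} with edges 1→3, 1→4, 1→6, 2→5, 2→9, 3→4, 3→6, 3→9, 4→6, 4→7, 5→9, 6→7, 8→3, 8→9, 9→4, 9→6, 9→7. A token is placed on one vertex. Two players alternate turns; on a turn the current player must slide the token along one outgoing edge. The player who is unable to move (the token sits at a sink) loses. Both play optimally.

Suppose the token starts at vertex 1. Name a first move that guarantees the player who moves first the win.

Compute win/loss labels from the base case upward. A position with no move is L. Any other position is W if it can reach an L in one move, else L.
Every edge goes from a vertex to one that appears earlier in the order 7, 6, 4, 9, 3, 1, 5, 8, 2, so processing vertices in that order labels each vertex after all of its successors.
7: no outgoing edge → L
6: can move to 7, which is L ⇒ W
4: can move to 7, which is L ⇒ W
9: can move to 7, which is L ⇒ W
3: moves to 9(W), 4(W), 6(W); every one is W ⇒ L
1: can move to 3, which is L ⇒ W
5: the only move is to 9(W), a W ⇒ L
8: can move to 3, which is L ⇒ W
2: can move to 5, which is L ⇒ W
From 1, the L positions reachable in one move are: 3.

Move to 3.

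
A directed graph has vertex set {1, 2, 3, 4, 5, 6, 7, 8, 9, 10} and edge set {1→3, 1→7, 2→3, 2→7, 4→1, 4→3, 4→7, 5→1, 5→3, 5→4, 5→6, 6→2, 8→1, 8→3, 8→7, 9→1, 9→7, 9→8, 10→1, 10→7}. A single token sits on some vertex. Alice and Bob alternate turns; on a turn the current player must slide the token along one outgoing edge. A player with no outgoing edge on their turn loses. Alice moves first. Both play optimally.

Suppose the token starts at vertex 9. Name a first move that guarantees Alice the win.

Move to 7.

Use the standard recursion: the mover loses at a terminal position; elsewhere, the mover wins exactly when some move hands the opponent an L position.
Every edge goes from a vertex to one that appears earlier in the order 3, 7, 1, 8, 2, 6, 10, 9, 4, 5, so processing vertices in that order labels each vertex after all of its successors.
3: no outgoing edge → L
7: no outgoing edge → L
1: →7(L), so W
8: →7(L), so W
2: →7(L), so W
6: →2(W) only, which is W, so L
10: →7(L), so W
9: →7(L), so W
4: →7(L), so W
5: →6(L), so W
From 9, the L positions reachable in one move are: 7.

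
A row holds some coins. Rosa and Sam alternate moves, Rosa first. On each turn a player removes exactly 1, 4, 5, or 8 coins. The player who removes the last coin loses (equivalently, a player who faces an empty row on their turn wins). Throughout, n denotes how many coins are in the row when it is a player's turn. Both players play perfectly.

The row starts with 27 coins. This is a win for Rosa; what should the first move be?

Classify positions by backward induction: terminal positions (no move available) are W. From any other position, the mover wins iff some move reaches an L.
n=0: no move; the opponent has just taken the last coin and therefore loses → W
n=1: the only move is to 0(W), a W ⇒ L
n=2: can move to 1, which is L ⇒ W
n=3: the only move is to 2(W), a W ⇒ L
n=4: can move to 3, which is L ⇒ W
n=5: can move to 1, which is L ⇒ W
n=6: can move to 1, which is L ⇒ W
n=7: can move to 3, which is L ⇒ W
n=8: can move to 3, which is L ⇒ W
n=9: can move to 1, which is L ⇒ W
n=10: moves to 9(W), 6(W), 5(W), 2(W); every one is W ⇒ L
n=11: can move to 10, which is L ⇒ W
n=12: moves to 11(W), 8(W), 7(W), 4(W); every one is W ⇒ L
n=13: can move to 12, which is L ⇒ W
n=14: can move to 10, which is L ⇒ W
n=15: can move to 10, which is L ⇒ W
n=16: can move to 12, which is L ⇒ W
n=17: can move to 12, which is L ⇒ W
n=18: can move to 10, which is L ⇒ W
n=19: moves to 18(W), 15(W), 14(W), 11(W); every one is W ⇒ L
n=20: can move to 19, which is L ⇒ W
n=21: moves to 20(W), 17(W), 16(W), 13(W); every one is W ⇒ L
n=22: can move to 21, which is L ⇒ W
n=23: can move to 19, which is L ⇒ W
n=24: can move to 19, which is L ⇒ W
n=25: can move to 21, which is L ⇒ W
n=26: can move to 21, which is L ⇒ W
n=27: can move to 19, which is L ⇒ W
From 27, the L positions reachable in one move are: 19.

Remove 8, leaving 19.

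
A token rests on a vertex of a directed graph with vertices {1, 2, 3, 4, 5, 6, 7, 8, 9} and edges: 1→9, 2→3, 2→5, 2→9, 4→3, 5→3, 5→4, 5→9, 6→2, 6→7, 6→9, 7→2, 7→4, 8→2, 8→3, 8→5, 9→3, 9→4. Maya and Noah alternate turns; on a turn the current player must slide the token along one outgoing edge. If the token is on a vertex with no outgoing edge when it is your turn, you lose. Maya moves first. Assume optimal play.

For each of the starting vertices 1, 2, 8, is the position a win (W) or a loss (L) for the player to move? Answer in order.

Compute win/loss labels from the base case upward. A position with no move is L. Any other position is W if it can reach an L in one move, else L.
Every edge goes from a vertex to one that appears earlier in the order 3, 4, 9, 5, 1, 2, 7, 6, 8, so processing vertices in that order labels each vertex after all of its successors.
3: no outgoing edge → L
4: →3(L), so W
9: →3(L), so W
5: →3(L), so W
1: →9(W) only, which is W, so L
2: →3(L), so W
7: →2(W), 4(W) — all W, so L
6: →7(L), so W
8: →3(L), so W

1: L, 2: W, 8: W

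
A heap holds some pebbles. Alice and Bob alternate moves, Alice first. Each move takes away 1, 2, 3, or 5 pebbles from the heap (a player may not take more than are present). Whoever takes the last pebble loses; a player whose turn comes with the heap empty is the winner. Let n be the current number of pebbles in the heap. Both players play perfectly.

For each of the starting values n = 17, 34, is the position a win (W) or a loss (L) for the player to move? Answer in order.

17: L, 34: W

Classify positions by backward induction: terminal positions (no move available) are W. From any other position, the mover wins iff some move reaches an L.
n=0: no move; the opponent has just taken the last pebble and therefore loses → W
n=1: →0(W) only, which is W, so L
n=2: →1(L), so W
n=3: →1(L), so W
n=4: →1(L), so W
n=5: →4(W), 3(W), 2(W), 0(W) — all W, so L
n=6: →5(L), so W
n=7: →5(L), so W
n=8: →5(L), so W
n=9: →8(W), 7(W), 6(W), 4(W) — all W, so L
n=10: →9(L), so W
n=11: →9(L), so W
n=12: →9(L), so W
n=13: →12(W), 11(W), 10(W), 8(W) — all W, so L
n=14: →13(L), so W
n=15: →13(L), so W
n=16: →13(L), so W
n=17: →16(W), 15(W), 14(W), 12(W) — all W, so L
n=18: →17(L), so W
n=19: →17(L), so W
n=20: →17(L), so W
n=21: →20(W), 19(W), 18(W), 16(W) — all W, so L
n=22: →21(L), so W
n=23: →21(L), so W
n=24: →21(L), so W
n=25: →24(W), 23(W), 22(W), 20(W) — all W, so L
n=26: →25(L), so W
n=27: →25(L), so W
n=28: →25(L), so W
n=29: →28(W), 27(W), 26(W), 24(W) — all W, so L
n=30: →29(L), so W
n=31: →29(L), so W
n=32: →29(L), so W
n=33: →32(W), 31(W), 30(W), 28(W) — all W, so L
n=34: →33(L), so W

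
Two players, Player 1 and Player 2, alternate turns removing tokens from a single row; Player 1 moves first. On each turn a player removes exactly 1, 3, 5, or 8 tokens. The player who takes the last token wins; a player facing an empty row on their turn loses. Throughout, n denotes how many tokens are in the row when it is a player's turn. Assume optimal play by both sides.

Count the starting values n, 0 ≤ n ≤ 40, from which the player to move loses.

13

Build the W/L table. Terminal = L. A non-terminal position is W if it has a move to some L; otherwise it is L.
n=0: no move → L
n=1: reaches L-position 0 → W
n=2: only reaches 1(W), which is W → L
n=3: reaches L-position 2 → W
n=4: only reaches 3(W), 1(W), all W → L
n=5: reaches L-position 4 → W
n=6: only reaches 5(W), 3(W), 1(W), all W → L
n=7: reaches L-position 6 → W
n=8: reaches L-position 0 → W
n=9: reaches L-position 6 → W
n=10: reaches L-position 2 → W
n=11: reaches L-position 6 → W
n=12: reaches L-position 4 → W
n=13: only reaches 12(W), 10(W), 8(W), 5(W), all W → L
n=14: reaches L-position 13 → W
n=15: only reaches 14(W), 12(W), 10(W), 7(W), all W → L
n=16: reaches L-position 15 → W
n=17: only reaches 16(W), 14(W), 12(W), 9(W), all W → L
n=18: reaches L-position 17 → W
n=19: only reaches 18(W), 16(W), 14(W), 11(W), all W → L
n=20: reaches L-position 19 → W
n=21: reaches L-position 13 → W
n=22: reaches L-position 19 → W
n=23: reaches L-position 15 → W
n=24: reaches L-position 19 → W
n=25: reaches L-position 17 → W
n=26: only reaches 25(W), 23(W), 21(W), 18(W), all W → L
n=27: reaches L-position 26 → W
n=28: only reaches 27(W), 25(W), 23(W), 20(W), all W → L
n=29: reaches L-position 28 → W
n=30: only reaches 29(W), 27(W), 25(W), 22(W), all W → L
n=31: reaches L-position 30 → W
n=32: only reaches 31(W), 29(W), 27(W), 24(W), all W → L
n=33: reaches L-position 32 → W
n=34: reaches L-position 26 → W
n=35: reaches L-position 32 → W
n=36: reaches L-position 28 → W
n=37: reaches L-position 32 → W
n=38: reaches L-position 30 → W
n=39: only reaches 38(W), 36(W), 34(W), 31(W), all W → L
n=40: reaches L-position 39 → W
L entries with 0 ≤ n ≤ 40: n = 0, 2, 4, 6, 13, 15, 17, 19, 26, 28, 30, 32, 39; that makes 13.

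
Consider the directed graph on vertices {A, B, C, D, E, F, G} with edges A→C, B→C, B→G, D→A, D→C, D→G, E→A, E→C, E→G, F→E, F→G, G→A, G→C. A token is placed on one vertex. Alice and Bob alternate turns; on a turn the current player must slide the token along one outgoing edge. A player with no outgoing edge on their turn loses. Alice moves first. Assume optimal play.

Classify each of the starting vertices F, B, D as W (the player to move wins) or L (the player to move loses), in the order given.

Compute win/loss labels from the base case upward. A position with no move is L. Any other position is W if it can reach an L in one move, else L.
Every edge goes from a vertex to one that appears earlier in the order C, A, G, E, D, B, F, so processing vertices in that order labels each vertex after all of its successors.
C: no outgoing edge → L
A: reaches L-position C → W
G: reaches L-position C → W
E: reaches L-position C → W
D: reaches L-position C → W
B: reaches L-position C → W
F: only reaches E(W), G(W), all W → L

F: L, B: W, D: W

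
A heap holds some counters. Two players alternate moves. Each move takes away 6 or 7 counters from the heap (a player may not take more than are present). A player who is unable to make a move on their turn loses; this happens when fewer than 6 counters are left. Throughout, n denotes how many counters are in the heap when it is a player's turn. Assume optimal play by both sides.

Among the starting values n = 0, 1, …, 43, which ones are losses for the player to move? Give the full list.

Positions with no move are L. A position that does have a move is losing for the player to move precisely when every available move leads to a winning position for the opponent. Fill in the labels:
n=0: no move → L
n=1: no move → L
n=2: no move → L
n=3: no move → L
n=4: no move → L
n=5: no move → L
n=6: W (go to 0, an L position)
n=7: W (go to 1, an L position)
n=8: W (go to 2, an L position)
n=9: W (go to 3, an L position)
n=10: W (go to 4, an L position)
n=11: W (go to 5, an L position)
n=12: W (go to 5, an L position)
n=13: L (options 7(W), 6(W) are all W)
n=14: L (options 8(W), 7(W) are all W)
n=15: L (options 9(W), 8(W) are all W)
n=16: L (options 10(W), 9(W) are all W)
n=17: L (options 11(W), 10(W) are all W)
n=18: L (options 12(W), 11(W) are all W)
n=19: W (go to 13, an L position)
n=20: W (go to 14, an L position)
n=21: W (go to 15, an L position)
n=22: W (go to 16, an L position)
n=23: W (go to 17, an L position)
n=24: W (go to 18, an L position)
n=25: W (go to 18, an L position)
n=26: L (options 20(W), 19(W) are all W)
n=27: L (options 21(W), 20(W) are all W)
n=28: L (options 22(W), 21(W) are all W)
n=29: L (options 23(W), 22(W) are all W)
n=30: L (options 24(W), 23(W) are all W)
n=31: L (options 25(W), 24(W) are all W)
n=32: W (go to 26, an L position)
n=33: W (go to 27, an L position)
n=34: W (go to 28, an L position)
n=35: W (go to 29, an L position)
n=36: W (go to 30, an L position)
n=37: W (go to 31, an L position)
n=38: W (go to 31, an L position)
n=39: L (options 33(W), 32(W) are all W)
n=40: L (options 34(W), 33(W) are all W)
n=41: L (options 35(W), 34(W) are all W)
n=42: L (options 36(W), 35(W) are all W)
n=43: L (options 37(W), 36(W) are all W)
Reading off the rows marked L gives the requested list; there are 23 such values of n.

0, 1, 2, 3, 4, 5, 13, 14, 15, 16, 17, 18, 26, 27, 28, 29, 30, 31, 39, 40, 41, 42, 43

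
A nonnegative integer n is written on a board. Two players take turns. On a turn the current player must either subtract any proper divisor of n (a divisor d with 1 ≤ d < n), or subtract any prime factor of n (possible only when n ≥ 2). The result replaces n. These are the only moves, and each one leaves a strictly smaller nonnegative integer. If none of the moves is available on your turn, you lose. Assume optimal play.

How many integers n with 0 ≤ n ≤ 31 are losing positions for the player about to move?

Use the standard recursion: the mover loses at a terminal position; elsewhere, the mover wins exactly when some move hands the opponent an L position.
n=0: no move → L
n=1: no move → L
n=2: can move to 0, which is L ⇒ W
n=3: can move to 0, which is L ⇒ W
n=4: moves to 2(W), 3(W); every one is W ⇒ L
n=5: can move to 0, which is L ⇒ W
n=6: can move to 4, which is L ⇒ W
n=7: can move to 0, which is L ⇒ W
n=8: can move to 4, which is L ⇒ W
n=9: moves to 6(W), 8(W); every one is W ⇒ L
n=10: can move to 9, which is L ⇒ W
n=11: can move to 0, which is L ⇒ W
n=12: can move to 9, which is L ⇒ W
n=13: can move to 0, which is L ⇒ W
n=14: moves to 7(W), 12(W), 13(W); every one is W ⇒ L
n=15: can move to 14, which is L ⇒ W
n=16: can move to 14, which is L ⇒ W
n=17: can move to 0, which is L ⇒ W
n=18: can move to 9, which is L ⇒ W
n=19: can move to 0, which is L ⇒ W
n=20: moves to 10(W), 15(W), 16(W), 18(W), 19(W); every one is W ⇒ L
n=21: can move to 14, which is L ⇒ W
n=22: can move to 20, which is L ⇒ W
n=23: can move to 0, which is L ⇒ W
n=24: can move to 20, which is L ⇒ W
n=25: can move to 20, which is L ⇒ W
n=26: moves to 13(W), 24(W), 25(W); every one is W ⇒ L
n=27: can move to 26, which is L ⇒ W
n=28: can move to 14, which is L ⇒ W
n=29: can move to 0, which is L ⇒ W
n=30: can move to 20, which is L ⇒ W
n=31: can move to 0, which is L ⇒ W
L entries with 0 ≤ n ≤ 31: n = 0, 1, 4, 9, 14, 20, 26; that makes 7.

7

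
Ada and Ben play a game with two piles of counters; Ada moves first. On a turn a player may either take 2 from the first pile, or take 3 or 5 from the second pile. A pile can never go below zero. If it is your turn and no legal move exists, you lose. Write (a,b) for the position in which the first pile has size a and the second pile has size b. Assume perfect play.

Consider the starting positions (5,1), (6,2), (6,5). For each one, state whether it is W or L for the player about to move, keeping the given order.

(5,1): L, (6,2): W, (6,5): L

Classify positions by backward induction: terminal positions (no move available) are L. From any other position, the mover wins iff some move reaches an L.
No move ever increases a pile, so every position that can arise here has a ≤ 6 and b ≤ 5; it is enough to label the cells with 0 ≤ a ≤ 6 and 0 ≤ b ≤ 5.
Every move lowers a or b (never raises either), so fill the grid row by row in increasing a, and left to right within a row: each cell's successors are then already labelled.
      b=0  b=1  b=2  b=3  b=4  b=5
a=0:    L    L    L    W    W    W
a=1:    L    L    L    W    W    W
a=2:    W    W    W    L    L    L
a=3:    W    W    W    L    L    L
a=4:    L    L    L    W    W    W
a=5:    L    L    L    W    W    W
a=6:    W    W    W    L    L    L
Cells with no legal move (terminal, hence L): (0,0), (0,1), (0,2), (1,0), (1,1), (1,2).
The remaining L cells, each justified by listing all of its moves:
(2,3): moves to (0,3)(W), (2,0)(W); every one is W ⇒ L
(2,4): moves to (0,4)(W), (2,1)(W); every one is W ⇒ L
(2,5): moves to (0,5)(W), (2,2)(W), (2,0)(W); every one is W ⇒ L
(3,3): moves to (1,3)(W), (3,0)(W); every one is W ⇒ L
(3,4): moves to (1,4)(W), (3,1)(W); every one is W ⇒ L
(3,5): moves to (1,5)(W), (3,2)(W), (3,0)(W); every one is W ⇒ L
(4,0): the only move is to (2,0)(W), a W ⇒ L
(4,1): the only move is to (2,1)(W), a W ⇒ L
(4,2): the only move is to (2,2)(W), a W ⇒ L
(5,0): the only move is to (3,0)(W), a W ⇒ L
(5,1): the only move is to (3,1)(W), a W ⇒ L
(5,2): the only move is to (3,2)(W), a W ⇒ L
(6,3): moves to (4,3)(W), (6,0)(W); every one is W ⇒ L
(6,4): moves to (4,4)(W), (6,1)(W); every one is W ⇒ L
(6,5): moves to (4,5)(W), (6,2)(W), (6,0)(W); every one is W ⇒ L
Every other cell has at least one move into one of the L cells above, so it is W.
(5,1): one of the L cells justified above, so L
(6,2): the move to (4,2) reaches an L cell, so W
(6,5): one of the L cells justified above, so L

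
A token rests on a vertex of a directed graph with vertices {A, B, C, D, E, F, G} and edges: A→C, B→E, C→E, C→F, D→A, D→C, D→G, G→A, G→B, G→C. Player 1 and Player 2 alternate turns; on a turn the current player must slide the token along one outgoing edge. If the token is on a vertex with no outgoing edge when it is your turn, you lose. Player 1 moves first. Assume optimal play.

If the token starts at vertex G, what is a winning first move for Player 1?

Move to A.

Label each position W (a win for the player to move) or L (a loss). A position with no legal move is L; any other position is W exactly when some move reaches an L, and L when every move reaches a W.
Every edge goes from a vertex to one that appears earlier in the order F, E, C, B, A, G, D, so processing vertices in that order labels each vertex after all of its successors.
F: no outgoing edge → L
E: no outgoing edge → L
C: reaches L-position E → W
B: reaches L-position E → W
A: only reaches C(W), which is W → L
G: reaches L-position A → W
D: reaches L-position A → W
From G, the L positions reachable in one move are: A.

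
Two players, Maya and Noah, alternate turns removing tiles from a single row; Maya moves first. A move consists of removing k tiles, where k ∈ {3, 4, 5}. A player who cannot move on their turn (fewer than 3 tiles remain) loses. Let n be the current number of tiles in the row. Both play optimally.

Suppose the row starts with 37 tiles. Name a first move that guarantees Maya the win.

Positions with no move are L. A position that does have a move is losing for the player to move precisely when every available move leads to a winning position for the opponent. Fill in the labels:
n=0: no move → L
n=1: no move → L
n=2: no move → L
n=3: can move to 0, which is L ⇒ W
n=4: can move to 1, which is L ⇒ W
n=5: can move to 2, which is L ⇒ W
n=6: can move to 2, which is L ⇒ W
n=7: can move to 2, which is L ⇒ W
n=8: moves to 5(W), 4(W), 3(W); every one is W ⇒ L
n=9: moves to 6(W), 5(W), 4(W); every one is W ⇒ L
n=10: moves to 7(W), 6(W), 5(W); every one is W ⇒ L
n=11: can move to 8, which is L ⇒ W
n=12: can move to 9, which is L ⇒ W
n=13: can move to 10, which is L ⇒ W
n=14: can move to 10, which is L ⇒ W
n=15: can move to 10, which is L ⇒ W
n=16: moves to 13(W), 12(W), 11(W); every one is W ⇒ L
n=17: moves to 14(W), 13(W), 12(W); every one is W ⇒ L
n=18: moves to 15(W), 14(W), 13(W); every one is W ⇒ L
n=19: can move to 16, which is L ⇒ W
n=20: can move to 17, which is L ⇒ W
n=21: can move to 18, which is L ⇒ W
n=22: can move to 18, which is L ⇒ W
n=23: can move to 18, which is L ⇒ W
n=24: moves to 21(W), 20(W), 19(W); every one is W ⇒ L
n=25: moves to 22(W), 21(W), 20(W); every one is W ⇒ L
n=26: moves to 23(W), 22(W), 21(W); every one is W ⇒ L
n=27: can move to 24, which is L ⇒ W
n=28: can move to 25, which is L ⇒ W
n=29: can move to 26, which is L ⇒ W
n=30: can move to 26, which is L ⇒ W
n=31: can move to 26, which is L ⇒ W
n=32: moves to 29(W), 28(W), 27(W); every one is W ⇒ L
n=33: moves to 30(W), 29(W), 28(W); every one is W ⇒ L
n=34: moves to 31(W), 30(W), 29(W); every one is W ⇒ L
n=35: can move to 32, which is L ⇒ W
n=36: can move to 33, which is L ⇒ W
n=37: can move to 34, which is L ⇒ W
From 37, the L positions reachable in one move are: 34, 33, 32. Any move reaching one of these is winning.

Remove 3, leaving 34.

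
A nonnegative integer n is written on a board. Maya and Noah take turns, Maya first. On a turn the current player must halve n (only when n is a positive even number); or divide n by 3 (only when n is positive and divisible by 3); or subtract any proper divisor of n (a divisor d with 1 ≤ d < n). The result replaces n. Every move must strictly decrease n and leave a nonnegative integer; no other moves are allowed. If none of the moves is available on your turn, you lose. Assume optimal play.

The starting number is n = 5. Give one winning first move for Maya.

Move to 4.

Label each position W (a win for the player to move) or L (a loss). A position with no legal move is L; any other position is W exactly when some move reaches an L, and L when every move reaches a W.
n=0: no move → L
n=1: no move → L
n=2: W (go to 1, an L position)
n=3: W (go to 1, an L position)
n=4: L (options 2(W), 3(W) are all W)
n=5: W (go to 4, an L position)
From 5, the L positions reachable in one move are: 4.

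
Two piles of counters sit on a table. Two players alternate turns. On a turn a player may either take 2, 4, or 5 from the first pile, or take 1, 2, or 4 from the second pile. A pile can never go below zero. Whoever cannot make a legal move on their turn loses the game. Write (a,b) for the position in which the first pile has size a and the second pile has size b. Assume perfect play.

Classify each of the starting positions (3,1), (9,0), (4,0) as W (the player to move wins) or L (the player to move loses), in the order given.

Work bottom-up. With no move the player to move loses. Otherwise the position is W if at least one move leads to an L position for the opponent, and L if every move leads to a W.
No move ever increases a pile, so every position that can arise here has a ≤ 9 and b ≤ 1; it is enough to label the cells with 0 ≤ a ≤ 9 and 0 ≤ b ≤ 1.
Every move lowers a or b (never raises either), so fill the grid row by row in increasing a, and left to right within a row: each cell's successors are then already labelled.
      b=0  b=1
a=0:    L    W
a=1:    L    W
a=2:    W    L
a=3:    W    L
a=4:    W    W
a=5:    W    W
a=6:    W    W
a=7:    L    W
a=8:    L    W
a=9:    W    L
Cells with no legal move (terminal, hence L): (0,0), (1,0).
The remaining L cells, each justified by listing all of its moves:
(2,1): L (options (0,1)(W), (2,0)(W) are all W)
(3,1): L (options (1,1)(W), (3,0)(W) are all W)
(7,0): L (options (5,0)(W), (3,0)(W), (2,0)(W) are all W)
(8,0): L (options (6,0)(W), (4,0)(W), (3,0)(W) are all W)
(9,1): L (options (7,1)(W), (5,1)(W), (4,1)(W), (9,0)(W) are all W)
Every other cell has at least one move into one of the L cells above, so it is W.
(3,1): one of the L cells justified above, so L
(9,0): the move to (7,0) reaches an L cell, so W
(4,0): the move to (0,0) reaches an L cell, so W

(3,1): L, (9,0): W, (4,0): W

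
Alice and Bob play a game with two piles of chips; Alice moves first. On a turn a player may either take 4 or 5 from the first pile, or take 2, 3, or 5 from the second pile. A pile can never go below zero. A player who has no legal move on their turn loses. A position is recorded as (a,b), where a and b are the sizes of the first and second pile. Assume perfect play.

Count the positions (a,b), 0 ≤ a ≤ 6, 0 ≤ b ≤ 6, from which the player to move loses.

14

Label each position W (a win for the player to move) or L (a loss). A position with no legal move is L; any other position is W exactly when some move reaches an L, and L when every move reaches a W.
Every move lowers a or b (never raises either), so fill the grid row by row in increasing a, and left to right within a row: each cell's successors are then already labelled.
      b=0  b=1  b=2  b=3  b=4  b=5  b=6
a=0:    L    L    W    W    W    W    W
a=1:    L    L    W    W    W    W    W
a=2:    L    L    W    W    W    W    W
a=3:    L    L    W    W    W    W    W
a=4:    W    W    L    L    W    W    W
a=5:    W    W    L    L    W    W    W
a=6:    W    W    L    L    W    W    W
Cells with no legal move (terminal, hence L): (0,0), (0,1), (1,0), (1,1), (2,0), (2,1), (3,0), (3,1).
The remaining L cells, each justified by listing all of its moves:
(4,2): only reaches (0,2)(W), (4,0)(W), all W → L
(4,3): only reaches (0,3)(W), (4,1)(W), (4,0)(W), all W → L
(5,2): only reaches (1,2)(W), (0,2)(W), (5,0)(W), all W → L
(5,3): only reaches (1,3)(W), (0,3)(W), (5,1)(W), (5,0)(W), all W → L
(6,2): only reaches (2,2)(W), (1,2)(W), (6,0)(W), all W → L
(6,3): only reaches (2,3)(W), (1,3)(W), (6,1)(W), (6,0)(W), all W → L
Every other cell has at least one move into one of the L cells above, so it is W.
L cells per row: a=0: 2, a=1: 2, a=2: 2, a=3: 2, a=4: 2, a=5: 2, a=6: 2; total 14.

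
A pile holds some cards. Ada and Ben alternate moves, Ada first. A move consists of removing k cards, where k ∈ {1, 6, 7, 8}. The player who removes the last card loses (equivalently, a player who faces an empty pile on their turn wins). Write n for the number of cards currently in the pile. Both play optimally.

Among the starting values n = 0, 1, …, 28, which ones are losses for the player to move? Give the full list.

1, 3, 5, 14, 16, 18, 27

Positions with no move are W. A position that does have a move is losing for the player to move precisely when every available move leads to a winning position for the opponent. Fill in the labels:
n=0: no move; the opponent has just taken the last card and therefore loses → W
n=1: L (sole option 0(W) is W)
n=2: W (go to 1, an L position)
n=3: L (sole option 2(W) is W)
n=4: W (go to 3, an L position)
n=5: L (sole option 4(W) is W)
n=6: W (go to 5, an L position)
n=7: W (go to 1, an L position)
n=8: W (go to 1, an L position)
n=9: W (go to 3, an L position)
n=10: W (go to 3, an L position)
n=11: W (go to 5, an L position)
n=12: W (go to 5, an L position)
n=13: W (go to 5, an L position)
n=14: L (options 13(W), 8(W), 7(W), 6(W) are all W)
n=15: W (go to 14, an L position)
n=16: L (options 15(W), 10(W), 9(W), 8(W) are all W)
n=17: W (go to 16, an L position)
n=18: L (options 17(W), 12(W), 11(W), 10(W) are all W)
n=19: W (go to 18, an L position)
n=20: W (go to 14, an L position)
n=21: W (go to 14, an L position)
n=22: W (go to 16, an L position)
n=23: W (go to 16, an L position)
n=24: W (go to 18, an L position)
n=25: W (go to 18, an L position)
n=26: W (go to 18, an L position)
n=27: L (options 26(W), 21(W), 20(W), 19(W) are all W)
n=28: W (go to 27, an L position)
Reading off the rows marked L gives the requested list; there are 7 such values of n.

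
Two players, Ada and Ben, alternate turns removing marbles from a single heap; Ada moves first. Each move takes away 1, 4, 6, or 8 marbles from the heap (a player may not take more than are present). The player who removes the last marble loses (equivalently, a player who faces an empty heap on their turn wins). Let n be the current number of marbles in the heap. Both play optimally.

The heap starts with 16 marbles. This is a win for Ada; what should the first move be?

Positions with no move are W. A position that does have a move is losing for the player to move precisely when every available move leads to a winning position for the opponent. Fill in the labels:
n=0: no move; the opponent has just taken the last marble and therefore loses → W
n=1: L (sole option 0(W) is W)
n=2: W (go to 1, an L position)
n=3: L (sole option 2(W) is W)
n=4: W (go to 3, an L position)
n=5: W (go to 1, an L position)
n=6: L (options 5(W), 2(W), 0(W) are all W)
n=7: W (go to 6, an L position)
n=8: L (options 7(W), 4(W), 2(W), 0(W) are all W)
n=9: W (go to 8, an L position)
n=10: W (go to 6, an L position)
n=11: W (go to 3, an L position)
n=12: W (go to 8, an L position)
n=13: L (options 12(W), 9(W), 7(W), 5(W) are all W)
n=14: W (go to 13, an L position)
n=15: L (options 14(W), 11(W), 9(W), 7(W) are all W)
n=16: W (go to 15, an L position)
From 16, the L positions reachable in one move are: 15, 8. Any move reaching one of these is winning.

Remove 1, leaving 15.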